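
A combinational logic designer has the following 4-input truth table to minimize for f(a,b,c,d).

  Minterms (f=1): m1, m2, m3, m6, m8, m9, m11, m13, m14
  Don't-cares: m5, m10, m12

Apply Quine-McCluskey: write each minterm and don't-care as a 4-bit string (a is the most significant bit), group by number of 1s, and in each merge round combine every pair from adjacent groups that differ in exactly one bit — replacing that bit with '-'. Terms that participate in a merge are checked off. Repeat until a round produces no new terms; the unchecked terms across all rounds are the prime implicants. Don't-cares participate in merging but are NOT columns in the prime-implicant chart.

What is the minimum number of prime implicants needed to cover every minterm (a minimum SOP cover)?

3

Round 0: 0001✓ 0010✓ 0011✓ 0101✓ 0110✓ 1000✓ 1001✓ 1010✓ 1011✓ 1100✓ 1101✓ 1110✓
Round 1: -001✓ -010✓ -011✓ -101✓ -110✓ 0-01✓ 0-10✓ 00-1✓ 001-✓ 1-00✓ 1-01✓ 1-10✓ 10-0✓ 10-1✓ 100-✓ 101-✓ 11-0✓ 110-✓
Round 2: --01 --10 -0-1 -01- 1--0 1-0- 10--
PIs = {--01, --10, -0-1, -01-, 1--0, 1-0-, 10--}
Coverage chart:
  m1: --01,-0-1
  m2: --10,-01-
  m3: -0-1,-01-
  m6: --10 ←essential
  m8: 1--0,1-0-,10--
  m9: --01,-0-1,1-0-,10--
  m11: -0-1,-01-,10--
  m13: --01,1-0-
  m14: --10,1--0
Essential: --10
Petrick residual → -0-1, 1-0-
Min cover (3 terms): cd' + b'd + ac'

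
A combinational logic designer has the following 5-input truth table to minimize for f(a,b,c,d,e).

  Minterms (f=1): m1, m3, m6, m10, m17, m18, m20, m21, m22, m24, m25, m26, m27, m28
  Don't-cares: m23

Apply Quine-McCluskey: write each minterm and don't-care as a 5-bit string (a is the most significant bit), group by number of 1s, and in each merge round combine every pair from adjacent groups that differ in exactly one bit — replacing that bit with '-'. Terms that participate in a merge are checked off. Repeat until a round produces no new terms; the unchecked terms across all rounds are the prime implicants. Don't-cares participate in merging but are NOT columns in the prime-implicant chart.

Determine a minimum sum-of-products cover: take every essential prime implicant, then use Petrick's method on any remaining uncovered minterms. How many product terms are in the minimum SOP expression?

size-2^0 implicants → 00001(✓)  00011(✓)  00110(✓)  01010(✓)  10001(✓)  10010(✓)  10100(✓)  10101(✓)  10110(✓)  10111(✓)  11000(✓)  11001(✓)  11010(✓)  11011(✓)  11100(✓)
size-2^1 implicants → -0001  -0110  -1010  000-1  1-001  1-010  1-100  10-01  10-10  101-0(✓)  101-1(✓)  1010-(✓)  1011-(✓)  11-00  110-0(✓)  110-1(✓)  1100-(✓)  1101-(✓)
size-2^2 implicants → 101--  110--
Unchecked terms (primes): -0001, -0110, -1010, 000-1, 1-001, 1-010, 1-100, 10-01, 10-10, 101--, 11-00, 110--
Minterm coverage:
  m1 ⊆ -0001,000-1
  m3 ⊆ 000-1 [E]
  m6 ⊆ -0110 [E]
  m10 ⊆ -1010 [E]
  m17 ⊆ -0001,1-001,10-01
  m18 ⊆ 1-010,10-10
  m20 ⊆ 1-100,101--
  m21 ⊆ 10-01,101--
  m22 ⊆ -0110,10-10,101--
  m24 ⊆ 11-00,110--
  m25 ⊆ 1-001,110--
  m26 ⊆ -1010,1-010,110--
  m27 ⊆ 110-- [E]
  m28 ⊆ 1-100,11-00
E = {-0110, -1010, 000-1, 110--}
Petrick residual → 1-010, 1-100, 10-01
Cover = b'cde' + bc'de' + a'b'c'e + ac'de' + acd'e' + ab'd'e + abc'  |cover|=7

7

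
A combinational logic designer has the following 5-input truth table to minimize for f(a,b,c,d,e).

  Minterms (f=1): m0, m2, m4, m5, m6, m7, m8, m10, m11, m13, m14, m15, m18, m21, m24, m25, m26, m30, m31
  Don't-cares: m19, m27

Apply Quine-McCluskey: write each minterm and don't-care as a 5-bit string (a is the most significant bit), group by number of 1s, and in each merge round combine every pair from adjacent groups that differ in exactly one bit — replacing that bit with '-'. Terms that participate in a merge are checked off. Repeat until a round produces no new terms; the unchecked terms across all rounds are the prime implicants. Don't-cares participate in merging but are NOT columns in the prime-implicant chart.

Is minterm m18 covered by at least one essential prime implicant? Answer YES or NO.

NO

[col 0] 00000*, 00010*, 00100*, 00101*, 00110*, 00111*, 01000*, 01010*, 01011*, 01101*, 01110*, 01111*, 10010*, 10011*, 10101*, 11000*, 11001*, 11010*, 11011*, 11110*, 11111*
[col 1] -0010*, -0101, -1000*, -1010*, -1011*, -1110*, -1111*, 0-000*, 0-010*, 0-101*, 0-110*, 0-111*, 00-00*, 00-10*, 000-0*, 001-0*, 001-1*, 0010-*, 0011-*, 01-10*, 01-11*, 010-0*, 0101-*, 011-1*, 0111-*, 1-010*, 1-011*, 1001-*, 11-10*, 11-11*, 110-0*, 110-1*, 1100-*, 1101-*, 1111-*
[col 2] --010, -1-10*, -1-11*, -10-0, -101-*, -111-*, 0--10, 0-0-0, 0-1-1, 0-11-, 00--0, 001--, 01-1-*, 1-01-, 11-1-*, 110--
[col 3] -1-1-
Prime implicants: --010, -0101, -1-1-, -10-0, 0--10, 0-0-0, 0-1-1, 0-11-, 00--0, 001--, 1-01-, 110--
PI chart (minterm → PIs covering it):
  0 | 0-0-0,00--0
  2 | --010,0--10,0-0-0,00--0
  4 | 00--0,001--
  5 | -0101,0-1-1,001--
  6 | 0--10,0-11-,00--0,001--
  7 | 0-1-1,0-11-,001--
  8 | -10-0,0-0-0
  10 | --010,-1-1-,-10-0,0--10,0-0-0
  11 | -1-1-  (sole → essential)
  13 | 0-1-1  (sole → essential)
  14 | -1-1-,0--10,0-11-
  15 | -1-1-,0-1-1,0-11-
  18 | --010,1-01-
  21 | -0101  (sole → essential)
  24 | -10-0,110--
  25 | 110--  (sole → essential)
  26 | --010,-1-1-,-10-0,1-01-,110--
  30 | -1-1-  (sole → essential)
  31 | -1-1-  (sole → essential)
Essential prime implicants: -0101, -1-1-, 0-1-1, 110--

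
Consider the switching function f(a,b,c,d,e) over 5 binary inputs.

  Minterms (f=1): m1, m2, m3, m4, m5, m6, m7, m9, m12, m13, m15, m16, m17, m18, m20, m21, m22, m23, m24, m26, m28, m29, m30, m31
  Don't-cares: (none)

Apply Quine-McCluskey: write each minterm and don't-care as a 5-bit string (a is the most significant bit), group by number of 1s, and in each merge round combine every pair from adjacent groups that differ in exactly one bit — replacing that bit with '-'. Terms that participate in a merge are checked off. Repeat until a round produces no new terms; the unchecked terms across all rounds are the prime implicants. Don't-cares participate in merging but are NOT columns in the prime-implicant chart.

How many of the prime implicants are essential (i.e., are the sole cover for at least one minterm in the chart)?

size-2^0 implicants → 00001(✓)  00010(✓)  00011(✓)  00100(✓)  00101(✓)  00110(✓)  00111(✓)  01001(✓)  01100(✓)  01101(✓)  01111(✓)  10000(✓)  10001(✓)  10010(✓)  10100(✓)  10101(✓)  10110(✓)  10111(✓)  11000(✓)  11010(✓)  11100(✓)  11101(✓)  11110(✓)  11111(✓)
size-2^1 implicants → -0001(✓)  -0010(✓)  -0100(✓)  -0101(✓)  -0110(✓)  -0111(✓)  -1100(✓)  -1101(✓)  -1111(✓)  0-001(✓)  0-100(✓)  0-101(✓)  0-111(✓)  00-01(✓)  00-10(✓)  00-11(✓)  000-1(✓)  0001-(✓)  001-0(✓)  001-1(✓)  0010-(✓)  0011-(✓)  01-01(✓)  011-1(✓)  0110-(✓)  1-000(✓)  1-010(✓)  1-100(✓)  1-101(✓)  1-110(✓)  1-111(✓)  10-00(✓)  10-01(✓)  10-10(✓)  100-0(✓)  1000-(✓)  101-0(✓)  101-1(✓)  1010-(✓)  1011-(✓)  11-00(✓)  11-10(✓)  110-0(✓)  111-0(✓)  111-1(✓)  1110-(✓)  1111-(✓)
size-2^2 implicants → --100(✓)  --101(✓)  --111(✓)  -0-01  -0-10  -01-0(✓)  -01-1(✓)  -010-(✓)  -011-(✓)  -11-1(✓)  -110-(✓)  0--01  0-1-1(✓)  0-10-(✓)  00--1  00-1-  001--(✓)  1--00(✓)  1--10(✓)  1-0-0(✓)  1-1-0(✓)  1-1-1(✓)  1-10-(✓)  1-11-(✓)  10--0(✓)  10-0-  101--(✓)  11--0(✓)  111--(✓)
size-2^3 implicants → --1-1  --10-  -01--  1---0  1-1--
Unchecked terms (primes): --1-1, --10-, -0-01, -0-10, -01--, 0--01, 00--1, 00-1-, 1---0, 1-1--, 10-0-
Minterm coverage:
  m1 ⊆ -0-01,0--01,00--1
  m2 ⊆ -0-10,00-1-
  m3 ⊆ 00--1,00-1-
  m4 ⊆ --10-,-01--
  m5 ⊆ --1-1,--10-,-0-01,-01--,0--01,00--1
  m6 ⊆ -0-10,-01--,00-1-
  m7 ⊆ --1-1,-01--,00--1,00-1-
  m9 ⊆ 0--01 [E]
  m12 ⊆ --10- [E]
  m13 ⊆ --1-1,--10-,0--01
  m15 ⊆ --1-1 [E]
  m16 ⊆ 1---0,10-0-
  m17 ⊆ -0-01,10-0-
  m18 ⊆ -0-10,1---0
  m20 ⊆ --10-,-01--,1---0,1-1--,10-0-
  m21 ⊆ --1-1,--10-,-0-01,-01--,1-1--,10-0-
  m22 ⊆ -0-10,-01--,1---0,1-1--
  m23 ⊆ --1-1,-01--,1-1--
  m24 ⊆ 1---0 [E]
  m26 ⊆ 1---0 [E]
  m28 ⊆ --10-,1---0,1-1--
  m29 ⊆ --1-1,--10-,1-1--
  m30 ⊆ 1---0,1-1--
  m31 ⊆ --1-1,1-1--
E = {--1-1, --10-, 0--01, 1---0}

4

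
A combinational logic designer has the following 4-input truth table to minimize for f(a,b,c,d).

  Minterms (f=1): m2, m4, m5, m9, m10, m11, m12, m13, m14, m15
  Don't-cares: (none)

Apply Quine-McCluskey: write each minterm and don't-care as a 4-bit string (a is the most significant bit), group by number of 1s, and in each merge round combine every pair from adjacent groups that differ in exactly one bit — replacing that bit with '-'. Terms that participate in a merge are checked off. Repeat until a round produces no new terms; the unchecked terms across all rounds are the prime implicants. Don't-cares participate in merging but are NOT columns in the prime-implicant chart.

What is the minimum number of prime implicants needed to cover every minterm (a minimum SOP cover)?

4

Round 0: 0010✓ 0100✓ 0101✓ 1001✓ 1010✓ 1011✓ 1100✓ 1101✓ 1110✓ 1111✓
Round 1: -010 -100✓ -101✓ 010-✓ 1-01✓ 1-10✓ 1-11✓ 10-1✓ 101-✓ 11-0✓ 11-1✓ 110-✓ 111-✓
Round 2: -10- 1--1 1-1- 11--
PIs = {-010, -10-, 1--1, 1-1-, 11--}
Coverage chart:
  m2: -010 ←essential
  m4: -10- ←essential
  m5: -10- ←essential
  m9: 1--1 ←essential
  m10: -010,1-1-
  m11: 1--1,1-1-
  m12: -10-,11--
  m13: -10-,1--1,11--
  m14: 1-1-,11--
  m15: 1--1,1-1-,11--
Essential: -010, -10-, 1--1
Petrick residual → 1-1-
Min cover (4 terms): b'cd' + bc' + ad + ac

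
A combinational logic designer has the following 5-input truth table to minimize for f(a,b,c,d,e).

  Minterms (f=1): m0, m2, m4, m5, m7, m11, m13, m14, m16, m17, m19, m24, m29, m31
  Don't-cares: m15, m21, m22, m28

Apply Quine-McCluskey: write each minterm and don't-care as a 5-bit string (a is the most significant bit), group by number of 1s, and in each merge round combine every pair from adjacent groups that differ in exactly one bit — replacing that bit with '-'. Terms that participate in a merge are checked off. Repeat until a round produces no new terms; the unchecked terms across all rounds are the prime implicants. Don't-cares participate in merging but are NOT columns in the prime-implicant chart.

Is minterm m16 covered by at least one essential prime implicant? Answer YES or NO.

NO

size-2^0 implicants → 00000(✓)  00010(✓)  00100(✓)  00101(✓)  00111(✓)  01011(✓)  01101(✓)  01110(✓)  01111(✓)  10000(✓)  10001(✓)  10011(✓)  10101(✓)  10110  11000(✓)  11100(✓)  11101(✓)  11111(✓)
size-2^1 implicants → -0000  -0101(✓)  -1101(✓)  -1111(✓)  0-101(✓)  0-111(✓)  00-00  000-0  001-1(✓)  0010-  01-11  011-1(✓)  0111-  1-000  1-101(✓)  10-01  100-1  1000-  11-00  111-1(✓)  1110-
size-2^2 implicants → --101  -11-1  0-1-1
Unchecked terms (primes): --101, -0000, -11-1, 0-1-1, 00-00, 000-0, 0010-, 01-11, 0111-, 1-000, 10-01, 100-1, 1000-, 10110, 11-00, 1110-
Minterm coverage:
  m0 ⊆ -0000,00-00,000-0
  m2 ⊆ 000-0 [E]
  m4 ⊆ 00-00,0010-
  m5 ⊆ --101,0-1-1,0010-
  m7 ⊆ 0-1-1 [E]
  m11 ⊆ 01-11 [E]
  m13 ⊆ --101,-11-1,0-1-1
  m14 ⊆ 0111- [E]
  m16 ⊆ -0000,1-000,1000-
  m17 ⊆ 10-01,100-1,1000-
  m19 ⊆ 100-1 [E]
  m24 ⊆ 1-000,11-00
  m29 ⊆ --101,-11-1,1110-
  m31 ⊆ -11-1 [E]
E = {-11-1, 0-1-1, 000-0, 01-11, 0111-, 100-1}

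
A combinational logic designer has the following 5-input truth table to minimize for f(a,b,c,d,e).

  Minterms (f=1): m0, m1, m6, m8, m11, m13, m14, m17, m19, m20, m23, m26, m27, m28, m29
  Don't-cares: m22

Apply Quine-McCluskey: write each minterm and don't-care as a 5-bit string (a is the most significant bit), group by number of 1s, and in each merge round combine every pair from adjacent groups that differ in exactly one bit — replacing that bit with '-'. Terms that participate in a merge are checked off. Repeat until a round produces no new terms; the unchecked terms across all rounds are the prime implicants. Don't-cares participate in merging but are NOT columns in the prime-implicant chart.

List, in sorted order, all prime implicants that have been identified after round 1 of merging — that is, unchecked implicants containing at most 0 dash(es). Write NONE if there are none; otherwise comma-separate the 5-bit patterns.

[col 0] 00000*, 00001*, 00110*, 01000*, 01011*, 01101*, 01110*, 10001*, 10011*, 10100*, 10110*, 10111*, 11010*, 11011*, 11100*, 11101*
[col 1] -0001, -0110, -1011, -1101, 0-000, 0-110, 0000-, 1-011, 1-100, 10-11, 100-1, 101-0, 1011-, 1101-, 1110-
Prime implicants: -0001, -0110, -1011, -1101, 0-000, 0-110, 0000-, 1-011, 1-100, 10-11, 100-1, 101-0, 1011-, 1101-, 1110-

NONE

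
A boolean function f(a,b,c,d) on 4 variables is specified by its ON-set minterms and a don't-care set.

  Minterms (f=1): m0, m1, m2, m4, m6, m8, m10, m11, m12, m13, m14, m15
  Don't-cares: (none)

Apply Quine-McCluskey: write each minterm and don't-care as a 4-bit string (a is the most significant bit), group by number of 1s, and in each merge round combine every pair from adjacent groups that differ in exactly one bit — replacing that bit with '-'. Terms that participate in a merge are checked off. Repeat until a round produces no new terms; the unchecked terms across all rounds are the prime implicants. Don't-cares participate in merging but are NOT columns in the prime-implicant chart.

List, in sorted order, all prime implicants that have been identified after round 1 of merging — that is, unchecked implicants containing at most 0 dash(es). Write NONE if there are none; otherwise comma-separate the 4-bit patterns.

size-2^0 implicants → 0000(✓)  0001(✓)  0010(✓)  0100(✓)  0110(✓)  1000(✓)  1010(✓)  1011(✓)  1100(✓)  1101(✓)  1110(✓)  1111(✓)
size-2^1 implicants → -000(✓)  -010(✓)  -100(✓)  -110(✓)  0-00(✓)  0-10(✓)  00-0(✓)  000-  01-0(✓)  1-00(✓)  1-10(✓)  1-11(✓)  10-0(✓)  101-(✓)  11-0(✓)  11-1(✓)  110-(✓)  111-(✓)
size-2^2 implicants → --00(✓)  --10(✓)  -0-0(✓)  -1-0(✓)  0--0(✓)  1--0(✓)  1-1-  11--
size-2^3 implicants → ---0
Unchecked terms (primes): ---0, 000-, 1-1-, 11--

NONE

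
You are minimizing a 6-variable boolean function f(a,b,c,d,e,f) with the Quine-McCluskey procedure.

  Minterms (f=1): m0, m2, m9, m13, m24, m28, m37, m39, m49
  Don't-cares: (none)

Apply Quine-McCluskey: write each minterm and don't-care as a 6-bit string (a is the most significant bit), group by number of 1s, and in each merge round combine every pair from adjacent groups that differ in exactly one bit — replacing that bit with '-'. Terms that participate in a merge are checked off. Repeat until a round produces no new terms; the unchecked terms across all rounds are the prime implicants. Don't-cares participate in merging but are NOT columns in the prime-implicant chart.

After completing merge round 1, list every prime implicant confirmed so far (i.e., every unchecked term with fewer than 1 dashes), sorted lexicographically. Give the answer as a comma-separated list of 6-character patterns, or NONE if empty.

[col 0] 000000*, 000010*, 001001*, 001101*, 011000*, 011100*, 100101*, 100111*, 110001
[col 1] 0000-0, 001-01, 011-00, 1001-1
Prime implicants: 0000-0, 001-01, 011-00, 1001-1, 110001

110001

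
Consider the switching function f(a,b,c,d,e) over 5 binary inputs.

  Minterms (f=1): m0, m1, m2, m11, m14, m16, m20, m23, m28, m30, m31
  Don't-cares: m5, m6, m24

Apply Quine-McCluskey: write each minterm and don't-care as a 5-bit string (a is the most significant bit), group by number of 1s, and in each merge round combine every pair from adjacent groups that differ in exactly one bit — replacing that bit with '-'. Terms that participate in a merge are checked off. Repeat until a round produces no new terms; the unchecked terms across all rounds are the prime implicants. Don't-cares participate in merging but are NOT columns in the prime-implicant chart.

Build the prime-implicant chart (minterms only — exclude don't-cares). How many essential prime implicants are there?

[col 0] 00000*, 00001*, 00010*, 00101*, 00110*, 01011, 01110*, 10000*, 10100*, 10111*, 11000*, 11100*, 11110*, 11111*
[col 1] -0000, -1110, 0-110, 00-01, 00-10, 000-0, 0000-, 1-000*, 1-100*, 1-111, 10-00*, 11-00*, 111-0, 1111-
[col 2] 1--00
Prime implicants: -0000, -1110, 0-110, 00-01, 00-10, 000-0, 0000-, 01011, 1--00, 1-111, 111-0, 1111-
PI chart (minterm → PIs covering it):
  0 | -0000,000-0,0000-
  1 | 00-01,0000-
  2 | 00-10,000-0
  11 | 01011  (sole → essential)
  14 | -1110,0-110
  16 | -0000,1--00
  20 | 1--00  (sole → essential)
  23 | 1-111  (sole → essential)
  28 | 1--00,111-0
  30 | -1110,111-0,1111-
  31 | 1-111,1111-
Essential prime implicants: 01011, 1--00, 1-111

3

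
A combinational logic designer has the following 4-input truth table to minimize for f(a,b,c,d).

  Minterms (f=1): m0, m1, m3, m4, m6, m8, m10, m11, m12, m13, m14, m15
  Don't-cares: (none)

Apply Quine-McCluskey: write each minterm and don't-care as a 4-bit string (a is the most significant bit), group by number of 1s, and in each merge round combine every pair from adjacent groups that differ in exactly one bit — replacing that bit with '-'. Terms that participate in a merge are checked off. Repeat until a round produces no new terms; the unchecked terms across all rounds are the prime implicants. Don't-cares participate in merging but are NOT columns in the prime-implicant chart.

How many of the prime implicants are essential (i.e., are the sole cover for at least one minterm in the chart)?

2

[col 0] 0000*, 0001*, 0011*, 0100*, 0110*, 1000*, 1010*, 1011*, 1100*, 1101*, 1110*, 1111*
[col 1] -000*, -011, -100*, -110*, 0-00*, 00-1, 000-, 01-0*, 1-00*, 1-10*, 1-11*, 10-0*, 101-*, 11-0*, 11-1*, 110-*, 111-*
[col 2] --00, -1-0, 1--0, 1-1-, 11--
Prime implicants: --00, -011, -1-0, 00-1, 000-, 1--0, 1-1-, 11--
PI chart (minterm → PIs covering it):
  0 | --00,000-
  1 | 00-1,000-
  3 | -011,00-1
  4 | --00,-1-0
  6 | -1-0  (sole → essential)
  8 | --00,1--0
  10 | 1--0,1-1-
  11 | -011,1-1-
  12 | --00,-1-0,1--0,11--
  13 | 11--  (sole → essential)
  14 | -1-0,1--0,1-1-,11--
  15 | 1-1-,11--
Essential prime implicants: -1-0, 11--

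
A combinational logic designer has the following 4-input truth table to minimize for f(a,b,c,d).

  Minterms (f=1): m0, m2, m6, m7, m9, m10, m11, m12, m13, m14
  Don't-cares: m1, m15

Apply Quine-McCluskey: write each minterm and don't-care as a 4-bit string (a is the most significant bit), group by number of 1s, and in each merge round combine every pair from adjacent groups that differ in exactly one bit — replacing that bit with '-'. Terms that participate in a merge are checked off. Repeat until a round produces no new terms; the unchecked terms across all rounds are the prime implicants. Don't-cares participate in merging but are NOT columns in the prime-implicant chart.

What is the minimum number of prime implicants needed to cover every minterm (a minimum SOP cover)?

Round 0: 0000✓ 0001✓ 0010✓ 0110✓ 0111✓ 1001✓ 1010✓ 1011✓ 1100✓ 1101✓ 1110✓ 1111✓
Round 1: -001 -010✓ -110✓ -111✓ 0-10✓ 00-0 000- 011-✓ 1-01✓ 1-10✓ 1-11✓ 10-1✓ 101-✓ 11-0✓ 11-1✓ 110-✓ 111-✓
Round 2: --10 -11- 1--1 1-1- 11--
PIs = {--10, -001, -11-, 00-0, 000-, 1--1, 1-1-, 11--}
Coverage chart:
  m0: 00-0,000-
  m2: --10,00-0
  m6: --10,-11-
  m7: -11- ←essential
  m9: -001,1--1
  m10: --10,1-1-
  m11: 1--1,1-1-
  m12: 11-- ←essential
  m13: 1--1,11--
  m14: --10,-11-,1-1-,11--
Essential: -11-, 11--
Petrick residual → --10, 00-0, 1--1
Min cover (5 terms): cd' + bc + a'b'd' + ad + ab

5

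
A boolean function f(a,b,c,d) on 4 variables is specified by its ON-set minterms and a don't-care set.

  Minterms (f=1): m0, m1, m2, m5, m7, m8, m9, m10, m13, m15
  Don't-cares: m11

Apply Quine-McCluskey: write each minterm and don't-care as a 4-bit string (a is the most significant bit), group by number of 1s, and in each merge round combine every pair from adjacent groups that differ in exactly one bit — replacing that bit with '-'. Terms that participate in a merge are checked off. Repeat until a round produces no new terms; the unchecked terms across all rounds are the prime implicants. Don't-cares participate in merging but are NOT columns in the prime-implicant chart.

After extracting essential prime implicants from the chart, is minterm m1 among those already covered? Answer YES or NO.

NO

size-2^0 implicants → 0000(✓)  0001(✓)  0010(✓)  0101(✓)  0111(✓)  1000(✓)  1001(✓)  1010(✓)  1011(✓)  1101(✓)  1111(✓)
size-2^1 implicants → -000(✓)  -001(✓)  -010(✓)  -101(✓)  -111(✓)  0-01(✓)  00-0(✓)  000-(✓)  01-1(✓)  1-01(✓)  1-11(✓)  10-0(✓)  10-1(✓)  100-(✓)  101-(✓)  11-1(✓)
size-2^2 implicants → --01  -0-0  -00-  -1-1  1--1  10--
Unchecked terms (primes): --01, -0-0, -00-, -1-1, 1--1, 10--
Minterm coverage:
  m0 ⊆ -0-0,-00-
  m1 ⊆ --01,-00-
  m2 ⊆ -0-0 [E]
  m5 ⊆ --01,-1-1
  m7 ⊆ -1-1 [E]
  m8 ⊆ -0-0,-00-,10--
  m9 ⊆ --01,-00-,1--1,10--
  m10 ⊆ -0-0,10--
  m13 ⊆ --01,-1-1,1--1
  m15 ⊆ -1-1,1--1
E = {-0-0, -1-1}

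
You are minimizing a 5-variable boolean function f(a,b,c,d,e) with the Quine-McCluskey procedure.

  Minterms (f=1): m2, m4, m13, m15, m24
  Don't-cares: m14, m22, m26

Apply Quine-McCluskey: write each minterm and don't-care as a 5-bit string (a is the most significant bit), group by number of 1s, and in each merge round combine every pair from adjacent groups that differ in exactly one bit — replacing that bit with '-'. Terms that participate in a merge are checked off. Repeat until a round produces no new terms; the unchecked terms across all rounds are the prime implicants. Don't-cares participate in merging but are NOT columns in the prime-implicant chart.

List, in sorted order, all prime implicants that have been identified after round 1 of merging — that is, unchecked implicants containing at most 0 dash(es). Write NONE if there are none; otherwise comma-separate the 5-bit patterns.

00010, 00100, 10110

[col 0] 00010, 00100, 01101*, 01110*, 01111*, 10110, 11000*, 11010*
[col 1] 011-1, 0111-, 110-0
Prime implicants: 00010, 00100, 011-1, 0111-, 10110, 110-0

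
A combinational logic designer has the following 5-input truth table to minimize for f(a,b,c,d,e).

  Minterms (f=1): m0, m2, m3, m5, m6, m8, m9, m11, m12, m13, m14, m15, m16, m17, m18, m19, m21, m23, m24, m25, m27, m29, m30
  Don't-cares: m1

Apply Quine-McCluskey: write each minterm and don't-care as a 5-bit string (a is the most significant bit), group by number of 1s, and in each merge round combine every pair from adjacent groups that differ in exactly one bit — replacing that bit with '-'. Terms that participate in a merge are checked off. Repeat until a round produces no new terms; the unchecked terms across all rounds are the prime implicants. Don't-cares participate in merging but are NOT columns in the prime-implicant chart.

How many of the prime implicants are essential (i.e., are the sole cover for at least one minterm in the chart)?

Round 0: 00000✓ 00001✓ 00010✓ 00011✓ 00101✓ 00110✓ 01000✓ 01001✓ 01011✓ 01100✓ 01101✓ 01110✓ 01111✓ 10000✓ 10001✓ 10010✓ 10011✓ 10101✓ 10111✓ 11000✓ 11001✓ 11011✓ 11101✓ 11110✓
Round 1: -0000✓ -0001✓ -0010✓ -0011✓ -0101✓ -1000✓ -1001✓ -1011✓ -1101✓ -1110 0-000✓ 0-001✓ 0-011✓ 0-101✓ 0-110 00-01✓ 00-10 000-0✓ 000-1✓ 0000-✓ 0001-✓ 01-00✓ 01-01✓ 01-11✓ 010-1✓ 0100-✓ 011-0✓ 011-1✓ 0110-✓ 0111-✓ 1-000✓ 1-001✓ 1-011✓ 1-101✓ 10-01✓ 10-11✓ 100-0✓ 100-1✓ 1000-✓ 1001-✓ 101-1✓ 11-01✓ 110-1✓ 1100-✓
Round 2: --000✓ --001✓ --011✓ --101✓ -0-01✓ -00-0✓ -00-1✓ -000-✓ -001-✓ -1-01✓ -10-1✓ -100-✓ 0--01✓ 0-0-1✓ 0-00-✓ 000--✓ 01--1 01-0- 011-- 1--01✓ 1-0-1✓ 1-00-✓ 10--1 100--✓
Round 3: ---01 --0-1 --00- -00--
PIs = {---01, --0-1, --00-, -00--, -1110, 0-110, 00-10, 01--1, 01-0-, 011--, 10--1}
Coverage chart:
  m0: --00-,-00--
  m2: -00--,00-10
  m3: --0-1,-00--
  m5: ---01 ←essential
  m6: 0-110,00-10
  m8: --00-,01-0-
  m9: ---01,--0-1,--00-,01--1,01-0-
  m11: --0-1,01--1
  m12: 01-0-,011--
  m13: ---01,01--1,01-0-,011--
  m14: -1110,0-110,011--
  m15: 01--1,011--
  m16: --00-,-00--
  m17: ---01,--0-1,--00-,-00--,10--1
  m18: -00-- ←essential
  m19: --0-1,-00--,10--1
  m21: ---01,10--1
  m23: 10--1 ←essential
  m24: --00- ←essential
  m25: ---01,--0-1,--00-
  m27: --0-1 ←essential
  m29: ---01 ←essential
  m30: -1110 ←essential
Essential: ---01, --0-1, --00-, -00--, -1110, 10--1

6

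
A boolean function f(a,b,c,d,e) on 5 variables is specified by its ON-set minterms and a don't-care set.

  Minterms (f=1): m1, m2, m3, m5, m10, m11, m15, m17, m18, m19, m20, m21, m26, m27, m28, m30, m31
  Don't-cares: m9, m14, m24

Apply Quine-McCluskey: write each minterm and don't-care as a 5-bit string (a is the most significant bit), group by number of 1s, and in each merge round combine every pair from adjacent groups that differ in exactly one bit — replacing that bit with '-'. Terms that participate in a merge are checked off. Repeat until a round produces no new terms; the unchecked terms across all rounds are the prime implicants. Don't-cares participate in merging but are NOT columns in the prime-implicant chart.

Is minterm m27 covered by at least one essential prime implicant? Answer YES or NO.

size-2^0 implicants → 00001(✓)  00010(✓)  00011(✓)  00101(✓)  01001(✓)  01010(✓)  01011(✓)  01110(✓)  01111(✓)  10001(✓)  10010(✓)  10011(✓)  10100(✓)  10101(✓)  11000(✓)  11010(✓)  11011(✓)  11100(✓)  11110(✓)  11111(✓)
size-2^1 implicants → -0001(✓)  -0010(✓)  -0011(✓)  -0101(✓)  -1010(✓)  -1011(✓)  -1110(✓)  -1111(✓)  0-001(✓)  0-010(✓)  0-011(✓)  00-01(✓)  000-1(✓)  0001-(✓)  01-10(✓)  01-11(✓)  010-1(✓)  0101-(✓)  0111-(✓)  1-010(✓)  1-011(✓)  1-100  10-01(✓)  100-1(✓)  1001-(✓)  1010-  11-00(✓)  11-10(✓)  11-11(✓)  110-0(✓)  1101-(✓)  111-0(✓)  1111-(✓)
size-2^2 implicants → --010(✓)  --011(✓)  -0-01  -00-1  -001-(✓)  -1-10(✓)  -1-11(✓)  -101-(✓)  -111-(✓)  0-0-1  0-01-(✓)  01-1-(✓)  1-01-(✓)  11--0  11-1-(✓)
size-2^3 implicants → --01-  -1-1-
Unchecked terms (primes): --01-, -0-01, -00-1, -1-1-, 0-0-1, 1-100, 1010-, 11--0
Minterm coverage:
  m1 ⊆ -0-01,-00-1,0-0-1
  m2 ⊆ --01- [E]
  m3 ⊆ --01-,-00-1,0-0-1
  m5 ⊆ -0-01 [E]
  m10 ⊆ --01-,-1-1-
  m11 ⊆ --01-,-1-1-,0-0-1
  m15 ⊆ -1-1- [E]
  m17 ⊆ -0-01,-00-1
  m18 ⊆ --01- [E]
  m19 ⊆ --01-,-00-1
  m20 ⊆ 1-100,1010-
  m21 ⊆ -0-01,1010-
  m26 ⊆ --01-,-1-1-,11--0
  m27 ⊆ --01-,-1-1-
  m28 ⊆ 1-100,11--0
  m30 ⊆ -1-1-,11--0
  m31 ⊆ -1-1- [E]
E = {--01-, -0-01, -1-1-}

YES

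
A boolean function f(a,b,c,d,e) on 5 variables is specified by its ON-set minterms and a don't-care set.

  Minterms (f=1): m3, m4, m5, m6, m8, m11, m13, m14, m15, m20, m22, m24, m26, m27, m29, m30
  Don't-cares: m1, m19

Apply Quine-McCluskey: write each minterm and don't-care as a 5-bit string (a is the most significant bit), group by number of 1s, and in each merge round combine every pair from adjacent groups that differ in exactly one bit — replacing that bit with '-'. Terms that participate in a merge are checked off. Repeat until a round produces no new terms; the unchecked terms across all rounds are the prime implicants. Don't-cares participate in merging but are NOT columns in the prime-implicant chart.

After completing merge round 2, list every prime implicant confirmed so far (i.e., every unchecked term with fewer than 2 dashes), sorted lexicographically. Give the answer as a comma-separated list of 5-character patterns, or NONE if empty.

size-2^0 implicants → 00001(✓)  00011(✓)  00100(✓)  00101(✓)  00110(✓)  01000(✓)  01011(✓)  01101(✓)  01110(✓)  01111(✓)  10011(✓)  10100(✓)  10110(✓)  11000(✓)  11010(✓)  11011(✓)  11101(✓)  11110(✓)
size-2^1 implicants → -0011(✓)  -0100(✓)  -0110(✓)  -1000  -1011(✓)  -1101  -1110(✓)  0-011(✓)  0-101  0-110(✓)  00-01  000-1  001-0(✓)  0010-  01-11  011-1  0111-  1-011(✓)  1-110(✓)  101-0(✓)  11-10  110-0  1101-
size-2^2 implicants → --011  --110  -01-0
Unchecked terms (primes): --011, --110, -01-0, -1000, -1101, 0-101, 00-01, 000-1, 0010-, 01-11, 011-1, 0111-, 11-10, 110-0, 1101-

-1000, -1101, 0-101, 00-01, 000-1, 0010-, 01-11, 011-1, 0111-, 11-10, 110-0, 1101-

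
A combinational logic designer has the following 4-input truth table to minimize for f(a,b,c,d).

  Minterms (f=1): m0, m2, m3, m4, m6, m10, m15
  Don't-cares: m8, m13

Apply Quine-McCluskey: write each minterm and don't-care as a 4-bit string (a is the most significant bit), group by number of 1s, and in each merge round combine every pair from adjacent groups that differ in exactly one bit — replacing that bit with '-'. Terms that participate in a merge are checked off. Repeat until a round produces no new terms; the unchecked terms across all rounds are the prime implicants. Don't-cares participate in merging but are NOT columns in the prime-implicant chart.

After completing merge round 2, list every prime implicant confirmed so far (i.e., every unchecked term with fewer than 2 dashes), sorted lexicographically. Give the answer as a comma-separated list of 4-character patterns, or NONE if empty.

001-, 11-1

size-2^0 implicants → 0000(✓)  0010(✓)  0011(✓)  0100(✓)  0110(✓)  1000(✓)  1010(✓)  1101(✓)  1111(✓)
size-2^1 implicants → -000(✓)  -010(✓)  0-00(✓)  0-10(✓)  00-0(✓)  001-  01-0(✓)  10-0(✓)  11-1
size-2^2 implicants → -0-0  0--0
Unchecked terms (primes): -0-0, 0--0, 001-, 11-1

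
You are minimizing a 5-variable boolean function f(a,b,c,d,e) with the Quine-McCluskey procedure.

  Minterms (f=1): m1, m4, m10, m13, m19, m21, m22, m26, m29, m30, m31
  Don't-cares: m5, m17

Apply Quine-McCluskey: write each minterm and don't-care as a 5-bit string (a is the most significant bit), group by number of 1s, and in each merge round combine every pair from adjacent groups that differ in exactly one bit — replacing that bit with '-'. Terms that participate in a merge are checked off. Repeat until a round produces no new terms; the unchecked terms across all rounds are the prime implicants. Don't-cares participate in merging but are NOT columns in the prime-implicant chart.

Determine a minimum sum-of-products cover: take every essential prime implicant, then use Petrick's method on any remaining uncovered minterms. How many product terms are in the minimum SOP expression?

Round 0: 00001✓ 00100✓ 00101✓ 01010✓ 01101✓ 10001✓ 10011✓ 10101✓ 10110✓ 11010✓ 11101✓ 11110✓ 11111✓
Round 1: -0001✓ -0101✓ -1010 -1101✓ 0-101✓ 00-01✓ 0010- 1-101✓ 1-110 10-01✓ 100-1 11-10 111-1 1111-
Round 2: --101 -0-01
PIs = {--101, -0-01, -1010, 0010-, 1-110, 100-1, 11-10, 111-1, 1111-}
Coverage chart:
  m1: -0-01 ←essential
  m4: 0010- ←essential
  m10: -1010 ←essential
  m13: --101 ←essential
  m19: 100-1 ←essential
  m21: --101,-0-01
  m22: 1-110 ←essential
  m26: -1010,11-10
  m29: --101,111-1
  m30: 1-110,11-10,1111-
  m31: 111-1,1111-
Essential: --101, -0-01, -1010, 0010-, 1-110, 100-1
Petrick residual → 111-1
Min cover (7 terms): cd'e + b'd'e + bc'de' + a'b'cd' + acde' + ab'c'e + abce

7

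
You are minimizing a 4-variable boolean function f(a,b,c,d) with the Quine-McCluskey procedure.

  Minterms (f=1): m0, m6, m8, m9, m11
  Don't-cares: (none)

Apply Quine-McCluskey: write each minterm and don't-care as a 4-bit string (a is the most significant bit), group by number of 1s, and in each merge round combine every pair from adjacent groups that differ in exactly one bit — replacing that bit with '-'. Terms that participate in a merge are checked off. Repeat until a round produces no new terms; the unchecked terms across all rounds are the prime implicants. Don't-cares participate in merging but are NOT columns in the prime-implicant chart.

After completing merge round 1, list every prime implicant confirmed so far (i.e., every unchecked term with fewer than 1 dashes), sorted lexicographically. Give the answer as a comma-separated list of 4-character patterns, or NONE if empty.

size-2^0 implicants → 0000(✓)  0110  1000(✓)  1001(✓)  1011(✓)
size-2^1 implicants → -000  10-1  100-
Unchecked terms (primes): -000, 0110, 10-1, 100-

0110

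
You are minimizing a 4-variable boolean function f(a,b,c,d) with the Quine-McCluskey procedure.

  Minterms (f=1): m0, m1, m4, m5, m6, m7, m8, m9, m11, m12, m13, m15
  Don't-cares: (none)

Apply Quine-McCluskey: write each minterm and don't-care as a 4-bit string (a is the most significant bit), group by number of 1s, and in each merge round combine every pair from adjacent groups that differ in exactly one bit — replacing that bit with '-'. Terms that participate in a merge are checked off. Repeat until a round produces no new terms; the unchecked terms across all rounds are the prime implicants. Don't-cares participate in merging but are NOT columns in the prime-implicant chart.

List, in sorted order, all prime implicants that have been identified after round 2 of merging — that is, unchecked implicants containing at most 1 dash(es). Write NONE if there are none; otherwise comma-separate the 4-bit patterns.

NONE

[col 0] 0000*, 0001*, 0100*, 0101*, 0110*, 0111*, 1000*, 1001*, 1011*, 1100*, 1101*, 1111*
[col 1] -000*, -001*, -100*, -101*, -111*, 0-00*, 0-01*, 000-*, 01-0*, 01-1*, 010-*, 011-*, 1-00*, 1-01*, 1-11*, 10-1*, 100-*, 11-1*, 110-*
[col 2] --00*, --01*, -00-*, -1-1, -10-*, 0-0-*, 01--, 1--1, 1-0-*
[col 3] --0-
Prime implicants: --0-, -1-1, 01--, 1--1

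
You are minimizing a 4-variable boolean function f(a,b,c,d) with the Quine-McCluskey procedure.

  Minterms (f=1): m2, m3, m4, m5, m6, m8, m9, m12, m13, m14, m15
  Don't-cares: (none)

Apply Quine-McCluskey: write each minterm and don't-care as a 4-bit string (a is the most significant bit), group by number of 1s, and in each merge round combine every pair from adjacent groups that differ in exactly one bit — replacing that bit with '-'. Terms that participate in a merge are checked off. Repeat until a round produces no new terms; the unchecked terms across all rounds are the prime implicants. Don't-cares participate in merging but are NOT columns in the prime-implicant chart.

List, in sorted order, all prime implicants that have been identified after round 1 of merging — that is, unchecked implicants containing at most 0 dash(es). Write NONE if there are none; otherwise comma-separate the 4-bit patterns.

size-2^0 implicants → 0010(✓)  0011(✓)  0100(✓)  0101(✓)  0110(✓)  1000(✓)  1001(✓)  1100(✓)  1101(✓)  1110(✓)  1111(✓)
size-2^1 implicants → -100(✓)  -101(✓)  -110(✓)  0-10  001-  01-0(✓)  010-(✓)  1-00(✓)  1-01(✓)  100-(✓)  11-0(✓)  11-1(✓)  110-(✓)  111-(✓)
size-2^2 implicants → -1-0  -10-  1-0-  11--
Unchecked terms (primes): -1-0, -10-, 0-10, 001-, 1-0-, 11--

NONE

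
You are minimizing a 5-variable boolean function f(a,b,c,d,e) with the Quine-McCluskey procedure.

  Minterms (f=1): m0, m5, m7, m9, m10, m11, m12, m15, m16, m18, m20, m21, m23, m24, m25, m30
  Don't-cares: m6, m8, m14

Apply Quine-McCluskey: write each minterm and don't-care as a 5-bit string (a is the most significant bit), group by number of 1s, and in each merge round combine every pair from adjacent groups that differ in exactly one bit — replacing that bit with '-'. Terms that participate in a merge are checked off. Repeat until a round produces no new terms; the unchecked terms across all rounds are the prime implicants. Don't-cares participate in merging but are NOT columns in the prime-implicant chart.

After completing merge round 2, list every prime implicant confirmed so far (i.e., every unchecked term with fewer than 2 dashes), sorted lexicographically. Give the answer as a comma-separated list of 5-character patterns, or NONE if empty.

-1110, 10-00, 100-0, 1010-

[col 0] 00000*, 00101*, 00110*, 00111*, 01000*, 01001*, 01010*, 01011*, 01100*, 01110*, 01111*, 10000*, 10010*, 10100*, 10101*, 10111*, 11000*, 11001*, 11110*
[col 1] -0000*, -0101*, -0111*, -1000*, -1001*, -1110, 0-000*, 0-110*, 0-111*, 001-1*, 0011-*, 01-00*, 01-10*, 01-11*, 010-0*, 010-1*, 0100-*, 0101-*, 011-0*, 0111-*, 1-000*, 10-00, 100-0, 101-1*, 1010-, 1100-*
[col 2] --000, -01-1, -100-, 0-11-, 01--0, 01-1-, 010--
Prime implicants: --000, -01-1, -100-, -1110, 0-11-, 01--0, 01-1-, 010--, 10-00, 100-0, 1010-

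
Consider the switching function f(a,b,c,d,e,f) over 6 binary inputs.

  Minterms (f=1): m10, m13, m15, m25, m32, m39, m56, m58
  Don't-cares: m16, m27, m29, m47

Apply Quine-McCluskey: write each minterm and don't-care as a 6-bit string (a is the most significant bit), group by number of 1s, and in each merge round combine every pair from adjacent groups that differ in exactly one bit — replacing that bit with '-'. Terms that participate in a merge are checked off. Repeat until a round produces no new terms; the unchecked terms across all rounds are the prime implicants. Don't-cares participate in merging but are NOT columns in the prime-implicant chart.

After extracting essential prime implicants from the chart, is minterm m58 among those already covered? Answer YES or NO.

YES

[col 0] 001010, 001101*, 001111*, 010000, 011001*, 011011*, 011101*, 100000, 100111*, 101111*, 111000*, 111010*
[col 1] -01111, 0-1101, 0011-1, 011-01, 0110-1, 10-111, 1110-0
Prime implicants: -01111, 0-1101, 001010, 0011-1, 010000, 011-01, 0110-1, 10-111, 100000, 1110-0
PI chart (minterm → PIs covering it):
  10 | 001010  (sole → essential)
  13 | 0-1101,0011-1
  15 | -01111,0011-1
  25 | 011-01,0110-1
  32 | 100000  (sole → essential)
  39 | 10-111  (sole → essential)
  56 | 1110-0  (sole → essential)
  58 | 1110-0  (sole → essential)
Essential prime implicants: 001010, 10-111, 100000, 1110-0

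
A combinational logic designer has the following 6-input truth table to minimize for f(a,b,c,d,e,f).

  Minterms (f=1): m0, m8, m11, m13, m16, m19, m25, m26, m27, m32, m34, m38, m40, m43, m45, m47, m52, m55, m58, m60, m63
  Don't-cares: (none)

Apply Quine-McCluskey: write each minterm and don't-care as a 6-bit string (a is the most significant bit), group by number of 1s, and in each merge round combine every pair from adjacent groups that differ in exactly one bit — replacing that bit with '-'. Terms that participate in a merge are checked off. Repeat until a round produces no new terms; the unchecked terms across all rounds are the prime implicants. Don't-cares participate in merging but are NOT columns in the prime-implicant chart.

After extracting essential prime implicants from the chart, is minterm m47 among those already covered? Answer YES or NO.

NO

[col 0] 000000*, 001000*, 001011*, 001101*, 010000*, 010011*, 011001*, 011010*, 011011*, 100000*, 100010*, 100110*, 101000*, 101011*, 101101*, 101111*, 110100*, 110111*, 111010*, 111100*, 111111*
[col 1] -00000*, -01000*, -01011, -01101, -11010, 0-0000, 0-1011, 00-000*, 01-011, 0110-1, 01101-, 1-1111, 10-000*, 100-10, 1000-0, 101-11, 1011-1, 11-100, 11-111
[col 2] -0-000
Prime implicants: -0-000, -01011, -01101, -11010, 0-0000, 0-1011, 01-011, 0110-1, 01101-, 1-1111, 100-10, 1000-0, 101-11, 1011-1, 11-100, 11-111
PI chart (minterm → PIs covering it):
  0 | -0-000,0-0000
  8 | -0-000  (sole → essential)
  11 | -01011,0-1011
  13 | -01101  (sole → essential)
  16 | 0-0000  (sole → essential)
  19 | 01-011  (sole → essential)
  25 | 0110-1  (sole → essential)
  26 | -11010,01101-
  27 | 0-1011,01-011,0110-1,01101-
  32 | -0-000,1000-0
  34 | 100-10,1000-0
  38 | 100-10  (sole → essential)
  40 | -0-000  (sole → essential)
  43 | -01011,101-11
  45 | -01101,1011-1
  47 | 1-1111,101-11,1011-1
  52 | 11-100  (sole → essential)
  55 | 11-111  (sole → essential)
  58 | -11010  (sole → essential)
  60 | 11-100  (sole → essential)
  63 | 1-1111,11-111
Essential prime implicants: -0-000, -01101, -11010, 0-0000, 01-011, 0110-1, 100-10, 11-100, 11-111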